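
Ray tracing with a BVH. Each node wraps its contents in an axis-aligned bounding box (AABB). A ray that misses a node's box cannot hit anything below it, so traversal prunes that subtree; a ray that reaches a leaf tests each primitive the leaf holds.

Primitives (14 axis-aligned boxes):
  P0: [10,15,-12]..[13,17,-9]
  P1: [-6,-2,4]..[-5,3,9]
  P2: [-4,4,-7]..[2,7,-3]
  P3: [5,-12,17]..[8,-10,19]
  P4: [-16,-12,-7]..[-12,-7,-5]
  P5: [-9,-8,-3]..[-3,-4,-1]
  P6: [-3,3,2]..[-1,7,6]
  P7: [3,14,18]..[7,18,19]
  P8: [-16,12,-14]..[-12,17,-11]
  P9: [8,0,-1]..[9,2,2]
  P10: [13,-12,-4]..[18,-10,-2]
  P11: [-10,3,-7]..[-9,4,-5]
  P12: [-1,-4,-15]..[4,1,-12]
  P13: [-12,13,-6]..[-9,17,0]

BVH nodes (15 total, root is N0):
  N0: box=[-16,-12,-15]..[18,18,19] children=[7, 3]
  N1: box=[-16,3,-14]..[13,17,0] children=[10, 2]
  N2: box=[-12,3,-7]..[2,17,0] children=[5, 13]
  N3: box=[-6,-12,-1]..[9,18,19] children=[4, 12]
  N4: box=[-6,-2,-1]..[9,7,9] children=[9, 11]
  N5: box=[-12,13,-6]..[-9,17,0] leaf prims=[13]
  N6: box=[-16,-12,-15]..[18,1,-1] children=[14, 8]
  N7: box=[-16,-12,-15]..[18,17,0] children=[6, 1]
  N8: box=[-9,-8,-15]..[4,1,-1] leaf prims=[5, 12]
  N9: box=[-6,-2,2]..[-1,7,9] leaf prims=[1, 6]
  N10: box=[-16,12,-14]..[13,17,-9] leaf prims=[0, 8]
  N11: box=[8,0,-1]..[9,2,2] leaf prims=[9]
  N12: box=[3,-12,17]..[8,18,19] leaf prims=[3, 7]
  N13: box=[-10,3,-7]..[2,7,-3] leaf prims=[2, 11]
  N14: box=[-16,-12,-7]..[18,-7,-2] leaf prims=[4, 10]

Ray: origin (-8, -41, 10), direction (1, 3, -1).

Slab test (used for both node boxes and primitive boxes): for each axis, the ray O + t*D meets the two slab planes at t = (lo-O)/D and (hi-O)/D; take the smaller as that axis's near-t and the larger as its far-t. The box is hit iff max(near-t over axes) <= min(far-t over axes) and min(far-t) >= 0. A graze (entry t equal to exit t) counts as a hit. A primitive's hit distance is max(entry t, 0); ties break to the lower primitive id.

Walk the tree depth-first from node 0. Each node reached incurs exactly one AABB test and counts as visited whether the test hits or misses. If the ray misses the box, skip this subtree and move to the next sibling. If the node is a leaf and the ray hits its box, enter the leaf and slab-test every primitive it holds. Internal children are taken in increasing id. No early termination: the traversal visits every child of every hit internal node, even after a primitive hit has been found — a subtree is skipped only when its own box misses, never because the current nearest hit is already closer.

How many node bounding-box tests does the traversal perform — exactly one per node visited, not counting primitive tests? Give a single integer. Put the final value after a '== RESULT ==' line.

Walk:
N0 x:[-8,26] y:[29/3,59/3] z:[-9,25] -> hit [29/3,59/3], descend [3, 7]
  N3 x:[2,17] y:[29/3,59/3] z:[-9,11] -> hit [29/3,11], descend [4, 12]
    N4 x:[2,17] y:[13,16] z:[1,11] -> miss, prune
    N12 x:[11,16] y:[29/3,59/3] z:[-9,-7] -> miss, prune
  N7 x:[-8,26] y:[29/3,58/3] z:[10,25] -> hit [10,58/3], descend [1, 6]
    N1 x:[-8,21] y:[44/3,58/3] z:[10,24] -> hit [44/3,58/3], descend [2, 10]
      N2 x:[-4,10] y:[44/3,58/3] z:[10,17] -> miss, prune
      N10 x:[-8,21] y:[53/3,58/3] z:[19,24] -> hit [19,58/3] leaf, test {P0@t=19, P8(miss)}
    N6 x:[-8,26] y:[29/3,14] z:[11,25] -> hit [11,14], descend [8, 14]
      N8 x:[-1,12] y:[11,14] z:[11,25] -> hit [11,12] leaf, test {P5(miss), P12(miss)}
      N14 x:[-8,26] y:[29/3,34/3] z:[12,17] -> miss, prune

Summary -> nodes [0, 3, 4, 12, 7, 1, 2, 10, 6, 8, 14]; box-tests=11; leaf-entries=2; first=P0

== RESULT ==
11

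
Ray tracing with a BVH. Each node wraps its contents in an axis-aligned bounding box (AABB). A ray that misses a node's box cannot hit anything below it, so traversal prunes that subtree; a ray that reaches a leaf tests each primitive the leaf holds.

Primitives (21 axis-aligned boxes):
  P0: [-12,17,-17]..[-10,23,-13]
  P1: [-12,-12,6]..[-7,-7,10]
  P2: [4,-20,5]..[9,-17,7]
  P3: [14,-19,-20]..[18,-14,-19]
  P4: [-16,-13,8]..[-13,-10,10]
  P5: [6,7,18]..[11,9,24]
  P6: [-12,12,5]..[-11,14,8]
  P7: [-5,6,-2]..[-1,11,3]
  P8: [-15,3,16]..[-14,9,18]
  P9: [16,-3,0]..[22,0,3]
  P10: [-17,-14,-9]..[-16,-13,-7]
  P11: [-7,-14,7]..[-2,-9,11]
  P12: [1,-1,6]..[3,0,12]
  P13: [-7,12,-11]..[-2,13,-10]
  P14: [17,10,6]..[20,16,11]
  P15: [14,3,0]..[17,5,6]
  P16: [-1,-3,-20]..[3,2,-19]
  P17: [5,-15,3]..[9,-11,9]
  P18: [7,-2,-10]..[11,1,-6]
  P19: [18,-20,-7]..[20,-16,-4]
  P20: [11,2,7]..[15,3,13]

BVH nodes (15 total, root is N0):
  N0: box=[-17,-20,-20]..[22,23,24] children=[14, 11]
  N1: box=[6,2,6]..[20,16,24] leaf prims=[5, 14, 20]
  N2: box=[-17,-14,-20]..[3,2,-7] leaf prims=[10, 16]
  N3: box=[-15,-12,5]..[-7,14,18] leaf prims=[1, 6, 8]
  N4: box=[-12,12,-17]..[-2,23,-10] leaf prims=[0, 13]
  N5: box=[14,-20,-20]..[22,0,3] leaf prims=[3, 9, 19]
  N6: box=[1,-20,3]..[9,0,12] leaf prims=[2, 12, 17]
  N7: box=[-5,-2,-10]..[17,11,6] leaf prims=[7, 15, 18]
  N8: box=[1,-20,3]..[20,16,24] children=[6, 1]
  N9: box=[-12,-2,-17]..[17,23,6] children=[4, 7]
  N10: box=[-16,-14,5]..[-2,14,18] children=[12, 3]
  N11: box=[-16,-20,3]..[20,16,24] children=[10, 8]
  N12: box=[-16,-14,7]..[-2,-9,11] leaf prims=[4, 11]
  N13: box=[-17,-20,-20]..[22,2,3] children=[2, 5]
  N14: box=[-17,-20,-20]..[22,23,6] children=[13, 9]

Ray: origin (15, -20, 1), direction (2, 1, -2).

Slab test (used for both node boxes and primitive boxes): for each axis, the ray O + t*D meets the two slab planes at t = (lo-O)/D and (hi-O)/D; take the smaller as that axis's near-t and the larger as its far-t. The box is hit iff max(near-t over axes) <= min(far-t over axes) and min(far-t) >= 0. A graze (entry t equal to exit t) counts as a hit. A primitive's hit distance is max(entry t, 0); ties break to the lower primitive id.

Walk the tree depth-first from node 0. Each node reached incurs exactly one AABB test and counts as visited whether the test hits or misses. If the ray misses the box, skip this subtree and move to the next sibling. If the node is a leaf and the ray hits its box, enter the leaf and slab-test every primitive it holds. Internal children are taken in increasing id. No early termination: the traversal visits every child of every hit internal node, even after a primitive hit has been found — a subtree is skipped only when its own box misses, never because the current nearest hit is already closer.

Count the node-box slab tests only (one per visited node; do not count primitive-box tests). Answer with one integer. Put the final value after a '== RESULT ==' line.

Trace the traversal:
N0 x:[-16,7/2] y:[0,43] z:[-23/2,21/2] -> hit [0,7/2], descend [11, 14]
  N11 x:[-31/2,5/2] y:[0,36] z:[-23/2,-1] -> miss, prune
  N14 x:[-16,7/2] y:[0,43] z:[-5/2,21/2] -> hit [0,7/2], descend [9, 13]
    N9 x:[-27/2,1] y:[18,43] z:[-5/2,9] -> miss, prune
    N13 x:[-16,7/2] y:[0,22] z:[-1,21/2] -> hit [0,7/2], descend [2, 5]
      N2 x:[-16,-6] y:[6,22] z:[4,21/2] -> miss, prune
      N5 x:[-1/2,7/2] y:[0,20] z:[-1,21/2] -> hit [0,7/2] leaf, test {P3(miss), P9(miss), P19@t=5/2}

Summary -> nodes [0, 11, 14, 9, 13, 2, 5]; box-tests=7; leaf-entries=1; first=P19

== RESULT ==
7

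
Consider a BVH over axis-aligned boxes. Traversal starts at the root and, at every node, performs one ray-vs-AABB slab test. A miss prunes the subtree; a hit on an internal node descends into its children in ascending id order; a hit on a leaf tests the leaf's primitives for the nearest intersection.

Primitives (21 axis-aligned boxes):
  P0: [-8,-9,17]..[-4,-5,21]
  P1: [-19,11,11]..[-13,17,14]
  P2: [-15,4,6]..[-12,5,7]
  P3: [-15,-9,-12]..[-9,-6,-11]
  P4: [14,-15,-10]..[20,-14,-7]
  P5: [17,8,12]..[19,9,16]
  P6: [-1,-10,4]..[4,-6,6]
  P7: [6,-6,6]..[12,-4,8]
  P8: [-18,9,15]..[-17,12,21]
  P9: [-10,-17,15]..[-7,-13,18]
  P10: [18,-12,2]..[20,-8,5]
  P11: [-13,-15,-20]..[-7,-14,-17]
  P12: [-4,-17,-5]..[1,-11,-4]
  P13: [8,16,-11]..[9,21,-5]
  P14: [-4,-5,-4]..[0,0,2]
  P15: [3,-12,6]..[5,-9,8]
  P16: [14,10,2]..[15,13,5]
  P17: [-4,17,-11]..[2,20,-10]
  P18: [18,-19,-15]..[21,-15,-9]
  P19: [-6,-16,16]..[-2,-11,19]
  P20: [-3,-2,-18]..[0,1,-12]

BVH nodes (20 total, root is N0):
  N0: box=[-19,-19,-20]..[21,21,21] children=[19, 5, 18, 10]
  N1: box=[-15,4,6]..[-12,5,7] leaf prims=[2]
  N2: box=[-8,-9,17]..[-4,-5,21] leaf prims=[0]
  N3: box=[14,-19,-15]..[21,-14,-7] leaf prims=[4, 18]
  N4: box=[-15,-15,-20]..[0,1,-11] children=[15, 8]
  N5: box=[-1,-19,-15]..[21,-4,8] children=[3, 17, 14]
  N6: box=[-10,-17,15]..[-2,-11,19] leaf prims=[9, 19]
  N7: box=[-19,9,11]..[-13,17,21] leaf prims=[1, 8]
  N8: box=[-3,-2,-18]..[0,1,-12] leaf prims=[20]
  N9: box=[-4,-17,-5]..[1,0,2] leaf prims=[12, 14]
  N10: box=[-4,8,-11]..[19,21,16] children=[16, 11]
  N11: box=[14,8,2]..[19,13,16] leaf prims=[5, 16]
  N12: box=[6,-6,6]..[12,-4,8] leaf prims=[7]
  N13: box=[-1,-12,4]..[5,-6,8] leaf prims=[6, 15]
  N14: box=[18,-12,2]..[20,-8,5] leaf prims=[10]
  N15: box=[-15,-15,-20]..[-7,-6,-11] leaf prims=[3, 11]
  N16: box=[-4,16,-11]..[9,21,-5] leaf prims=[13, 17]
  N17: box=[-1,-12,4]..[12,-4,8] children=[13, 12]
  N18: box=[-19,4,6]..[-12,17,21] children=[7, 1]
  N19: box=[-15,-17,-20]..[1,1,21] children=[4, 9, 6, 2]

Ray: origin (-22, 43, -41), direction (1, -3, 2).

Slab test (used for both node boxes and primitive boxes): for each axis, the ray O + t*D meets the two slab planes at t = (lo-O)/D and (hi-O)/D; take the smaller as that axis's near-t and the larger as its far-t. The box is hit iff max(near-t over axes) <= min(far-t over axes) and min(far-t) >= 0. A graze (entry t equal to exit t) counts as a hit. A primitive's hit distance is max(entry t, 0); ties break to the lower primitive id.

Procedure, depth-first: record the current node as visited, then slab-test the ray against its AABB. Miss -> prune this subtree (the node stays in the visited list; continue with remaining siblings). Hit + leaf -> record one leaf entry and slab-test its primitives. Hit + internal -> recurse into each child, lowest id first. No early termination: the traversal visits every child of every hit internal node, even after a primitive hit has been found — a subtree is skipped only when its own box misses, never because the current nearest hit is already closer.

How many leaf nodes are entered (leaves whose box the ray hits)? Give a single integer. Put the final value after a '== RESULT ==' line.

Walk:
N0 x:[3,43] y:[22/3,62/3] z:[21/2,31] -> hit [21/2,62/3], descend [5, 10, 18, 19]
  N5 x:[21,43] y:[47/3,62/3] z:[13,49/2] -> miss, prune
  N10 x:[18,41] y:[22/3,35/3] z:[15,57/2] -> miss, prune
  N18 x:[3,10] y:[26/3,13] z:[47/2,31] -> miss, prune
  N19 x:[7,23] y:[14,20] z:[21/2,31] -> hit [14,20], descend [2, 4, 6, 9]
    N2 x:[14,18] y:[16,52/3] z:[29,31] -> miss, prune
    N4 x:[7,22] y:[14,58/3] z:[21/2,15] -> hit [14,15], descend [8, 15]
      N8 x:[19,22] y:[14,15] z:[23/2,29/2] -> miss, prune
      N15 x:[7,15] y:[49/3,58/3] z:[21/2,15] -> miss, prune
    N6 x:[12,20] y:[18,20] z:[28,30] -> miss, prune
    N9 x:[18,23] y:[43/3,20] z:[18,43/2] -> hit [18,20] leaf, test {P12@t=18, P14(miss)}

11 AABB tests over nodes [0, 5, 10, 18, 19, 2, 4, 8, 15, 6, 9]; 1 leaf entered; closest P12.

== RESULT ==
1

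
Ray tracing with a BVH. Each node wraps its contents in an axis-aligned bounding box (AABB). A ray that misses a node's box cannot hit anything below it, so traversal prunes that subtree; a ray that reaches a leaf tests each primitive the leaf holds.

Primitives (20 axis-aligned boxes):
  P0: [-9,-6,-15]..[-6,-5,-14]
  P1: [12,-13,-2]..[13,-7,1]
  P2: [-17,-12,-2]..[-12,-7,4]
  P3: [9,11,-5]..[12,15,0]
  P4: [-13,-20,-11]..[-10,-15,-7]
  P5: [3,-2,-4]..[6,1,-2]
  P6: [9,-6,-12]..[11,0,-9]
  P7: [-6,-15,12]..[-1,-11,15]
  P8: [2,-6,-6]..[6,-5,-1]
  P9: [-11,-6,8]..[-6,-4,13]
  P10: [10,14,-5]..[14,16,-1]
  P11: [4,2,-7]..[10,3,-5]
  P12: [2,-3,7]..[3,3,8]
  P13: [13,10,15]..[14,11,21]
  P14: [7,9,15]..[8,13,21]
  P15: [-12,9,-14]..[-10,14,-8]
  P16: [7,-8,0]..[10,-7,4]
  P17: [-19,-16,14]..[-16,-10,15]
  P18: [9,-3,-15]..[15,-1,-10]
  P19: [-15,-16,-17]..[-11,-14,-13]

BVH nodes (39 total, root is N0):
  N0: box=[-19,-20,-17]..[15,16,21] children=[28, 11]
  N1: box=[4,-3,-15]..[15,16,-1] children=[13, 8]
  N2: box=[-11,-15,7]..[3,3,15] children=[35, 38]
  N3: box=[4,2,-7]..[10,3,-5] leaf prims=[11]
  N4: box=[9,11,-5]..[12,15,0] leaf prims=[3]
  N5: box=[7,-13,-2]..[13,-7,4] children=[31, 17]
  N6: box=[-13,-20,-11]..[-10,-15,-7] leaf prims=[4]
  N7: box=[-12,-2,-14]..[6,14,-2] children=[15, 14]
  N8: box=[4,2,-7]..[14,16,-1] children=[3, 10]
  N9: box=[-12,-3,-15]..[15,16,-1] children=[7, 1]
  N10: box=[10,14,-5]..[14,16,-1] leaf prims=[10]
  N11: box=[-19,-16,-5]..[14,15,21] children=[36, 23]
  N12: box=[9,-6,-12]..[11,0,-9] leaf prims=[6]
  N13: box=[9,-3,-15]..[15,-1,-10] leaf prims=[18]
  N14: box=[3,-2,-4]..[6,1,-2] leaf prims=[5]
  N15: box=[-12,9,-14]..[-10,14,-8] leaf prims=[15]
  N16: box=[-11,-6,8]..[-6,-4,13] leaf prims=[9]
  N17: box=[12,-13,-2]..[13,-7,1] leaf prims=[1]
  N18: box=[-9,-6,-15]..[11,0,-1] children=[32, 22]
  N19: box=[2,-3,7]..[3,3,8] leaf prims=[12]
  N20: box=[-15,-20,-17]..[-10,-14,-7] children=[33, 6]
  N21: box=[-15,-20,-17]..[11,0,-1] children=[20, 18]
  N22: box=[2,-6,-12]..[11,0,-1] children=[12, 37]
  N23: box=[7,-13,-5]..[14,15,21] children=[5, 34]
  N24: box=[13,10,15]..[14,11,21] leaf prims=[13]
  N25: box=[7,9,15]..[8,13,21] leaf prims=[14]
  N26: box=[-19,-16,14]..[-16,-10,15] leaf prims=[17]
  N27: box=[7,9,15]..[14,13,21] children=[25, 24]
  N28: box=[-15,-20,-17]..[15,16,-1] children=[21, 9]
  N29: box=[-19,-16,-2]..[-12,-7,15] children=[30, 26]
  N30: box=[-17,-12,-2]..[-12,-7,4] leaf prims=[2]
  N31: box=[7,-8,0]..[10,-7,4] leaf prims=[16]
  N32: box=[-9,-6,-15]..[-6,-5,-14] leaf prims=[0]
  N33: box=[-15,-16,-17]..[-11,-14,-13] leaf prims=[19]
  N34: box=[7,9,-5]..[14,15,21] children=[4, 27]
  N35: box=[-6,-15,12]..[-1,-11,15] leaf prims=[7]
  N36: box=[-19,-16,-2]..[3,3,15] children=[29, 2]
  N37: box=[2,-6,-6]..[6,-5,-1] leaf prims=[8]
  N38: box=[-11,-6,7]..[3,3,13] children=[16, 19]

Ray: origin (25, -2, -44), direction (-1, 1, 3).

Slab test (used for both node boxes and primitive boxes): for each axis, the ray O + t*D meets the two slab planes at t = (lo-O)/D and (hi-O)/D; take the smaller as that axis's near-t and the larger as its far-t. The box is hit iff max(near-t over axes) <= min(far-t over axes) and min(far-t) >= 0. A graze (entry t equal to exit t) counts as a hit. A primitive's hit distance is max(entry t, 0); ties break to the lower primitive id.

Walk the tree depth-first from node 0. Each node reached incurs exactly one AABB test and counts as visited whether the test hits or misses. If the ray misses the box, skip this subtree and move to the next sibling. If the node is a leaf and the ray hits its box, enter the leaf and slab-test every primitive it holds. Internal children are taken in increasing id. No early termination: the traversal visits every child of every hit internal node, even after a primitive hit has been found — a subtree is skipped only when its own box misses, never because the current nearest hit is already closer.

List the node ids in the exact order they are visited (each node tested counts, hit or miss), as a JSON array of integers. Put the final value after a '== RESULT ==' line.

Traverse from the root:
N0 x:[10,44] y:[-18,18] z:[9,65/3] -> hit [10,18], descend [11, 28]
  N11 x:[11,44] y:[-14,17] z:[13,65/3] -> hit [13,17], descend [23, 36]
    N23 x:[11,18] y:[-11,17] z:[13,65/3] -> hit [13,17], descend [5, 34]
      N5 x:[12,18] y:[-11,-5] z:[14,16] -> miss, prune
      N34 x:[11,18] y:[11,17] z:[13,65/3] -> hit [13,17], descend [4, 27]
        N4 x:[13,16] y:[13,17] z:[13,44/3] -> hit [13,44/3] leaf, test {P3@t=13}
        N27 x:[11,18] y:[11,15] z:[59/3,65/3] -> miss, prune
    N36 x:[22,44] y:[-14,5] z:[14,59/3] -> miss, prune
  N28 x:[10,40] y:[-18,18] z:[9,43/3] -> hit [10,43/3], descend [9, 21]
    N9 x:[10,37] y:[-1,18] z:[29/3,43/3] -> hit [10,43/3], descend [1, 7]
      N1 x:[10,21] y:[-1,18] z:[29/3,43/3] -> hit [10,43/3], descend [8, 13]
        N8 x:[11,21] y:[4,18] z:[37/3,43/3] -> hit [37/3,43/3], descend [3, 10]
          N3 x:[15,21] y:[4,5] z:[37/3,13] -> miss, prune
          N10 x:[11,15] y:[16,18] z:[13,43/3] -> miss, prune
        N13 x:[10,16] y:[-1,1] z:[29/3,34/3] -> miss, prune
      N7 x:[19,37] y:[0,16] z:[10,14] -> miss, prune
    N21 x:[14,40] y:[-18,2] z:[9,43/3] -> miss, prune

Summary -> nodes [0, 11, 23, 5, 34, 4, 27, 36, 28, 9, 1, 8, 3, 10, 13, 7, 21]; box-tests=17; leaf-entries=1; first=P3

== RESULT ==
[0, 11, 23, 5, 34, 4, 27, 36, 28, 9, 1, 8, 3, 10, 13, 7, 21]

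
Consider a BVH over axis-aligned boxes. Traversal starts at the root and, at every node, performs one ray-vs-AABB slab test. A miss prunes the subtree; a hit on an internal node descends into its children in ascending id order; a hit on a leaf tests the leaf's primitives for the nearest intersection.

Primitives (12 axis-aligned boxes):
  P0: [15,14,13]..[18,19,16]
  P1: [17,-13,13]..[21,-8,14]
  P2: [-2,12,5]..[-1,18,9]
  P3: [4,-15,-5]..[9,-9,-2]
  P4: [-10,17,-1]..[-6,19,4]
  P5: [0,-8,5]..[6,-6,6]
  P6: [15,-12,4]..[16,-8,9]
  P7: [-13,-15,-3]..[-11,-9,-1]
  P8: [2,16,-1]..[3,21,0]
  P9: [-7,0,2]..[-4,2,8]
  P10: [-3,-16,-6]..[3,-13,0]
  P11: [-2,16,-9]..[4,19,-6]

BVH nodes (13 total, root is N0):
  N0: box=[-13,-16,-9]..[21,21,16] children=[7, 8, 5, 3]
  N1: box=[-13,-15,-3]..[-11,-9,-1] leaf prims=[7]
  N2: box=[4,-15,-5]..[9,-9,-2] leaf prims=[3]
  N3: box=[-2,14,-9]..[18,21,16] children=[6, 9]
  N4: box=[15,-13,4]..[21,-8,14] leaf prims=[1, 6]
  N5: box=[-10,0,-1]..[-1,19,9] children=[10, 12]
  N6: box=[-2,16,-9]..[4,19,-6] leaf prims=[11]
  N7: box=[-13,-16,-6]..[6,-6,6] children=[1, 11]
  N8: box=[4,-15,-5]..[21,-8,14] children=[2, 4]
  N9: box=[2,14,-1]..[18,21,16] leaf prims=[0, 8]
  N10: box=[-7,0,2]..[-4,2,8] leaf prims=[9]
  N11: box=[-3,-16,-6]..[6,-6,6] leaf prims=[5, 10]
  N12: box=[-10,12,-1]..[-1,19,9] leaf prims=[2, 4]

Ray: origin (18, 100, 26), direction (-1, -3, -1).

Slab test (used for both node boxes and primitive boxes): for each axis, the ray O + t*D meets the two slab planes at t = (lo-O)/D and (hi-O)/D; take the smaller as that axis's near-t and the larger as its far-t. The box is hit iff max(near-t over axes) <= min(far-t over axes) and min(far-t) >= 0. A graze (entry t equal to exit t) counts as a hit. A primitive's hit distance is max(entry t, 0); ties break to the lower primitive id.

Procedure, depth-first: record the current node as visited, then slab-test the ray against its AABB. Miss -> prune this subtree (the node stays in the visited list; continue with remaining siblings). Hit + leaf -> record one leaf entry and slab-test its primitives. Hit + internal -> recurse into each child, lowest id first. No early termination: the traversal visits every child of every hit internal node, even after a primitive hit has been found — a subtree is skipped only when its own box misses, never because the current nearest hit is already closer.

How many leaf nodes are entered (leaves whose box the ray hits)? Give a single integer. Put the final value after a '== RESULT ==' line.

Traverse from the root:
N0 x:[-3,31] y:[79/3,116/3] z:[10,35] -> hit [79/3,31], descend [3, 5, 7, 8]
  N3 x:[0,20] y:[79/3,86/3] z:[10,35] -> miss, prune
  N5 x:[19,28] y:[27,100/3] z:[17,27] -> hit [27,27], descend [10, 12]
    N10 x:[22,25] y:[98/3,100/3] z:[18,24] -> miss, prune
    N12 x:[19,28] y:[27,88/3] z:[17,27] -> hit [27,27] leaf, test {P2(miss), P4@t=27}
  N7 x:[12,31] y:[106/3,116/3] z:[20,32] -> miss, prune
  N8 x:[-3,14] y:[36,115/3] z:[12,31] -> miss, prune

Visited [0, 3, 5, 10, 12, 7, 8]. Tests: 7 box, 1 leaf. Nearest: P4.

== RESULT ==
1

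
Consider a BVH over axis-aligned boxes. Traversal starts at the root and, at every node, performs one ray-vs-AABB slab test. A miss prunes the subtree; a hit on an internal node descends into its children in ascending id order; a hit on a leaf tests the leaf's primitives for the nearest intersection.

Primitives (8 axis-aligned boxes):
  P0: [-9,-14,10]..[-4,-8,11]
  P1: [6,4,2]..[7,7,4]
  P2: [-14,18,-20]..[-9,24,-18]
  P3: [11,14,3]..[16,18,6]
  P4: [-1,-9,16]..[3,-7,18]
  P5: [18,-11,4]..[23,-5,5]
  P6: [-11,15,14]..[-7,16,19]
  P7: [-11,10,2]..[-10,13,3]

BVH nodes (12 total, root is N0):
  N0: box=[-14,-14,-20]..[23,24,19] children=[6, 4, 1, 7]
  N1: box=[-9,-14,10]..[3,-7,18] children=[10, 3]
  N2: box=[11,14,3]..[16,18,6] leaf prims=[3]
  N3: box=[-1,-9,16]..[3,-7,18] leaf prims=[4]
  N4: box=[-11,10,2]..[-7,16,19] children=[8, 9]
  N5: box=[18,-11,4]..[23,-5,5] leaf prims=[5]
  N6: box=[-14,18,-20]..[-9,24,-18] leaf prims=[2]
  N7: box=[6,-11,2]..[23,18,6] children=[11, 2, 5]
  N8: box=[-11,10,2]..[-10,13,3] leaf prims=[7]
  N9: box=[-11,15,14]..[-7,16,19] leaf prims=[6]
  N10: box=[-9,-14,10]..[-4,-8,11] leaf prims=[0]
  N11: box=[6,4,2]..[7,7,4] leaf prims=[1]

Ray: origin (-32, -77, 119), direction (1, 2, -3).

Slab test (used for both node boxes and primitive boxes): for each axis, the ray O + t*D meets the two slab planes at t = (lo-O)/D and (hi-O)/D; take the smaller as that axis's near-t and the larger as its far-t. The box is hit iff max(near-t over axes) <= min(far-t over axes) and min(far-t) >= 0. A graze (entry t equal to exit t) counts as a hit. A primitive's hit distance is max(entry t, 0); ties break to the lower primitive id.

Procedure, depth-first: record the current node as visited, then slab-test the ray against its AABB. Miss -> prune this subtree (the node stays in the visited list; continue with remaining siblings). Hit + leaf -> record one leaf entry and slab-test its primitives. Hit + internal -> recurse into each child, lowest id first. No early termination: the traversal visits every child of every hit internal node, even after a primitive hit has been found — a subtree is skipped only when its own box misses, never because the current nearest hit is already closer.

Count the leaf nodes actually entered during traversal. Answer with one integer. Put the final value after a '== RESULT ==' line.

Trace the traversal:
N0 x:[18,55] y:[63/2,101/2] z:[100/3,139/3] -> hit [100/3,139/3], descend [1, 4, 6, 7]
  N1 x:[23,35] y:[63/2,35] z:[101/3,109/3] -> hit [101/3,35], descend [3, 10]
    N3 x:[31,35] y:[34,35] z:[101/3,103/3] -> hit [34,103/3] leaf, test {P4@t=34}
    N10 x:[23,28] y:[63/2,69/2] z:[36,109/3] -> miss, prune
  N4 x:[21,25] y:[87/2,93/2] z:[100/3,39] -> miss, prune
  N6 x:[18,23] y:[95/2,101/2] z:[137/3,139/3] -> miss, prune
  N7 x:[38,55] y:[33,95/2] z:[113/3,39] -> hit [38,39], descend [2, 5, 11]
    N2 x:[43,48] y:[91/2,95/2] z:[113/3,116/3] -> miss, prune
    N5 x:[50,55] y:[33,36] z:[38,115/3] -> miss, prune
    N11 x:[38,39] y:[81/2,42] z:[115/3,39] -> miss, prune

order=[0, 1, 3, 10, 4, 6, 7, 2, 5, 11]  |boxes|=10  |leaves|=1  hit=P4

== RESULT ==
1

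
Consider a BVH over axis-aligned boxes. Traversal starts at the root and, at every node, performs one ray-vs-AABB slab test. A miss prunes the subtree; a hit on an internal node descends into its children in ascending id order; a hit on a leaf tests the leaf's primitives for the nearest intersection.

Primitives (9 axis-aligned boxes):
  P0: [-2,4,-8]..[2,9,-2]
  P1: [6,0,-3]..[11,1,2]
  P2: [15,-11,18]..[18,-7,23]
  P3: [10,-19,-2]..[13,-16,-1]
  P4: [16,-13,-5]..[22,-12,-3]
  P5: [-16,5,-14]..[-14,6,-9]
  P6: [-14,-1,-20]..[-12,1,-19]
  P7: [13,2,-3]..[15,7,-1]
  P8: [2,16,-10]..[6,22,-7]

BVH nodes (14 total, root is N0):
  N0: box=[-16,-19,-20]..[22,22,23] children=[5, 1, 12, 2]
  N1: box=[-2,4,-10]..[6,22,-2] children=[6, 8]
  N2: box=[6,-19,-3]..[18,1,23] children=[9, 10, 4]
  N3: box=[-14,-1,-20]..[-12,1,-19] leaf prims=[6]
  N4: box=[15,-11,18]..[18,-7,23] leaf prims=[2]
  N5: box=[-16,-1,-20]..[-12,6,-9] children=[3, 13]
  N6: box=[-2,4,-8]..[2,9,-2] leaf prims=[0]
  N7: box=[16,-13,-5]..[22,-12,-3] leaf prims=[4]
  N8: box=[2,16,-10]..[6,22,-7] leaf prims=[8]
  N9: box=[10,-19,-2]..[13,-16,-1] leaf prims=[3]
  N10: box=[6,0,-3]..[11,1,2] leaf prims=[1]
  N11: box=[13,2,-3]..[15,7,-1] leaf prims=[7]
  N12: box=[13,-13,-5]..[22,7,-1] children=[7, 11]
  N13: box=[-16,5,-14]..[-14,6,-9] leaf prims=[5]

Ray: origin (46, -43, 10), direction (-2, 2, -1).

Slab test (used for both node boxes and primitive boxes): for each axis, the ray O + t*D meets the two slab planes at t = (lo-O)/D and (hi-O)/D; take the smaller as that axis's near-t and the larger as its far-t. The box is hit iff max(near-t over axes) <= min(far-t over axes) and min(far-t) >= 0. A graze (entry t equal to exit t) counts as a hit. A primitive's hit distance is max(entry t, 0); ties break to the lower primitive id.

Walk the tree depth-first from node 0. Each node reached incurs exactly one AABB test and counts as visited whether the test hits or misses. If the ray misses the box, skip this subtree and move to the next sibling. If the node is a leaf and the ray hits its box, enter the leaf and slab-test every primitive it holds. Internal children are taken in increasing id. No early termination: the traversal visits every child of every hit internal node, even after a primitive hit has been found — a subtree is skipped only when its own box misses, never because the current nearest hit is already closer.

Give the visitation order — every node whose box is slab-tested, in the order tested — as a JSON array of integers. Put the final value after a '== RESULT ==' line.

Traverse from the root:
N0 x:[12,31] y:[12,65/2] z:[-13,30] -> hit [12,30], descend [1, 2, 5, 12]
  N1 x:[20,24] y:[47/2,65/2] z:[12,20] -> miss, prune
  N2 x:[14,20] y:[12,22] z:[-13,13] -> miss, prune
  N5 x:[29,31] y:[21,49/2] z:[19,30] -> miss, prune
  N12 x:[12,33/2] y:[15,25] z:[11,15] -> hit [15,15], descend [7, 11]
    N7 x:[12,15] y:[15,31/2] z:[13,15] -> hit [15,15] leaf, test {P4@t=15}
    N11 x:[31/2,33/2] y:[45/2,25] z:[11,13] -> miss, prune

7 AABB tests over nodes [0, 1, 2, 5, 12, 7, 11]; 1 leaf entered; closest P4.

== RESULT ==
[0, 1, 2, 5, 12, 7, 11]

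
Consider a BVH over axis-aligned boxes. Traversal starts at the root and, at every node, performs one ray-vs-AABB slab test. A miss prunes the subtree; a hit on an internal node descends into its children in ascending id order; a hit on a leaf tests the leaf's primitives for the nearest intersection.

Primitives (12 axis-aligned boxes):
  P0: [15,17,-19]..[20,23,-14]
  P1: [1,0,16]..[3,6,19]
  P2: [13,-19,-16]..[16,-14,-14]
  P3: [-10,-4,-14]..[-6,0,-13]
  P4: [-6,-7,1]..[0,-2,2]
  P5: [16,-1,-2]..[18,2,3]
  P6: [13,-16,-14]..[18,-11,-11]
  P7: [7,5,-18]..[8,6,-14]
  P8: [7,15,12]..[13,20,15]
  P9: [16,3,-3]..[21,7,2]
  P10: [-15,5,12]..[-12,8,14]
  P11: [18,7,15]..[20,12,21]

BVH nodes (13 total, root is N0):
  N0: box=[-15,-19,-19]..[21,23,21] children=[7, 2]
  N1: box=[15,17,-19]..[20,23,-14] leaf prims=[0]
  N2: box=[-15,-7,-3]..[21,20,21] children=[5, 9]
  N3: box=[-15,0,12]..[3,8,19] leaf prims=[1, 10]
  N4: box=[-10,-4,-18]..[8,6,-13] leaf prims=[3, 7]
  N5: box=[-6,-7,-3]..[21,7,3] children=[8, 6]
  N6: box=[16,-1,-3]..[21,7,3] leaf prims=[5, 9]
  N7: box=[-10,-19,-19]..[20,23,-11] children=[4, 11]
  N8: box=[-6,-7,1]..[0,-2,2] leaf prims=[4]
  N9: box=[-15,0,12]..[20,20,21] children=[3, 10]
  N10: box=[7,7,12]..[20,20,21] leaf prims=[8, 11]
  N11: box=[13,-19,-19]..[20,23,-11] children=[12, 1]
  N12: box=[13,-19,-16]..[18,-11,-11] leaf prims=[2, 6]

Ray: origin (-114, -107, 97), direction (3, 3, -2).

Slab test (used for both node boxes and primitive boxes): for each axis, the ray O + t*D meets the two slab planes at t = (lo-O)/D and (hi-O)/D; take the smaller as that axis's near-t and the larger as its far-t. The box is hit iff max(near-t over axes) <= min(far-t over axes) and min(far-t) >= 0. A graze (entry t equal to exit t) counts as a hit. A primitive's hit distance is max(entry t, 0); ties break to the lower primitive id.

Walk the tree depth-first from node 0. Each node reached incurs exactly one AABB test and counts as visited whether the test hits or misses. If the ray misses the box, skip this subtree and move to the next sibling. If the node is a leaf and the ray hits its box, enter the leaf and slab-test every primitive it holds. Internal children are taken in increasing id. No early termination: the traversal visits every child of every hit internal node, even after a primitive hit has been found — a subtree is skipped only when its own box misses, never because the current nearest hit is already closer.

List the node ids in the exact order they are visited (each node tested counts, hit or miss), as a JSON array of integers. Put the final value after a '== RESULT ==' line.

Traverse from the root:
N0 x:[33,45] y:[88/3,130/3] z:[38,58] -> hit [38,130/3], descend [2, 7]
  N2 x:[33,45] y:[100/3,127/3] z:[38,50] -> hit [38,127/3], descend [5, 9]
    N5 x:[36,45] y:[100/3,38] z:[47,50] -> miss, prune
    N9 x:[33,134/3] y:[107/3,127/3] z:[38,85/2] -> hit [38,127/3], descend [3, 10]
      N3 x:[33,39] y:[107/3,115/3] z:[39,85/2] -> miss, prune
      N10 x:[121/3,134/3] y:[38,127/3] z:[38,85/2] -> hit [121/3,127/3] leaf, test {P8@t=41, P11(miss)}
  N7 x:[104/3,134/3] y:[88/3,130/3] z:[54,58] -> miss, prune

order=[0, 2, 5, 9, 3, 10, 7]  |boxes|=7  |leaves|=1  hit=P8

== RESULT ==
[0, 2, 5, 9, 3, 10, 7]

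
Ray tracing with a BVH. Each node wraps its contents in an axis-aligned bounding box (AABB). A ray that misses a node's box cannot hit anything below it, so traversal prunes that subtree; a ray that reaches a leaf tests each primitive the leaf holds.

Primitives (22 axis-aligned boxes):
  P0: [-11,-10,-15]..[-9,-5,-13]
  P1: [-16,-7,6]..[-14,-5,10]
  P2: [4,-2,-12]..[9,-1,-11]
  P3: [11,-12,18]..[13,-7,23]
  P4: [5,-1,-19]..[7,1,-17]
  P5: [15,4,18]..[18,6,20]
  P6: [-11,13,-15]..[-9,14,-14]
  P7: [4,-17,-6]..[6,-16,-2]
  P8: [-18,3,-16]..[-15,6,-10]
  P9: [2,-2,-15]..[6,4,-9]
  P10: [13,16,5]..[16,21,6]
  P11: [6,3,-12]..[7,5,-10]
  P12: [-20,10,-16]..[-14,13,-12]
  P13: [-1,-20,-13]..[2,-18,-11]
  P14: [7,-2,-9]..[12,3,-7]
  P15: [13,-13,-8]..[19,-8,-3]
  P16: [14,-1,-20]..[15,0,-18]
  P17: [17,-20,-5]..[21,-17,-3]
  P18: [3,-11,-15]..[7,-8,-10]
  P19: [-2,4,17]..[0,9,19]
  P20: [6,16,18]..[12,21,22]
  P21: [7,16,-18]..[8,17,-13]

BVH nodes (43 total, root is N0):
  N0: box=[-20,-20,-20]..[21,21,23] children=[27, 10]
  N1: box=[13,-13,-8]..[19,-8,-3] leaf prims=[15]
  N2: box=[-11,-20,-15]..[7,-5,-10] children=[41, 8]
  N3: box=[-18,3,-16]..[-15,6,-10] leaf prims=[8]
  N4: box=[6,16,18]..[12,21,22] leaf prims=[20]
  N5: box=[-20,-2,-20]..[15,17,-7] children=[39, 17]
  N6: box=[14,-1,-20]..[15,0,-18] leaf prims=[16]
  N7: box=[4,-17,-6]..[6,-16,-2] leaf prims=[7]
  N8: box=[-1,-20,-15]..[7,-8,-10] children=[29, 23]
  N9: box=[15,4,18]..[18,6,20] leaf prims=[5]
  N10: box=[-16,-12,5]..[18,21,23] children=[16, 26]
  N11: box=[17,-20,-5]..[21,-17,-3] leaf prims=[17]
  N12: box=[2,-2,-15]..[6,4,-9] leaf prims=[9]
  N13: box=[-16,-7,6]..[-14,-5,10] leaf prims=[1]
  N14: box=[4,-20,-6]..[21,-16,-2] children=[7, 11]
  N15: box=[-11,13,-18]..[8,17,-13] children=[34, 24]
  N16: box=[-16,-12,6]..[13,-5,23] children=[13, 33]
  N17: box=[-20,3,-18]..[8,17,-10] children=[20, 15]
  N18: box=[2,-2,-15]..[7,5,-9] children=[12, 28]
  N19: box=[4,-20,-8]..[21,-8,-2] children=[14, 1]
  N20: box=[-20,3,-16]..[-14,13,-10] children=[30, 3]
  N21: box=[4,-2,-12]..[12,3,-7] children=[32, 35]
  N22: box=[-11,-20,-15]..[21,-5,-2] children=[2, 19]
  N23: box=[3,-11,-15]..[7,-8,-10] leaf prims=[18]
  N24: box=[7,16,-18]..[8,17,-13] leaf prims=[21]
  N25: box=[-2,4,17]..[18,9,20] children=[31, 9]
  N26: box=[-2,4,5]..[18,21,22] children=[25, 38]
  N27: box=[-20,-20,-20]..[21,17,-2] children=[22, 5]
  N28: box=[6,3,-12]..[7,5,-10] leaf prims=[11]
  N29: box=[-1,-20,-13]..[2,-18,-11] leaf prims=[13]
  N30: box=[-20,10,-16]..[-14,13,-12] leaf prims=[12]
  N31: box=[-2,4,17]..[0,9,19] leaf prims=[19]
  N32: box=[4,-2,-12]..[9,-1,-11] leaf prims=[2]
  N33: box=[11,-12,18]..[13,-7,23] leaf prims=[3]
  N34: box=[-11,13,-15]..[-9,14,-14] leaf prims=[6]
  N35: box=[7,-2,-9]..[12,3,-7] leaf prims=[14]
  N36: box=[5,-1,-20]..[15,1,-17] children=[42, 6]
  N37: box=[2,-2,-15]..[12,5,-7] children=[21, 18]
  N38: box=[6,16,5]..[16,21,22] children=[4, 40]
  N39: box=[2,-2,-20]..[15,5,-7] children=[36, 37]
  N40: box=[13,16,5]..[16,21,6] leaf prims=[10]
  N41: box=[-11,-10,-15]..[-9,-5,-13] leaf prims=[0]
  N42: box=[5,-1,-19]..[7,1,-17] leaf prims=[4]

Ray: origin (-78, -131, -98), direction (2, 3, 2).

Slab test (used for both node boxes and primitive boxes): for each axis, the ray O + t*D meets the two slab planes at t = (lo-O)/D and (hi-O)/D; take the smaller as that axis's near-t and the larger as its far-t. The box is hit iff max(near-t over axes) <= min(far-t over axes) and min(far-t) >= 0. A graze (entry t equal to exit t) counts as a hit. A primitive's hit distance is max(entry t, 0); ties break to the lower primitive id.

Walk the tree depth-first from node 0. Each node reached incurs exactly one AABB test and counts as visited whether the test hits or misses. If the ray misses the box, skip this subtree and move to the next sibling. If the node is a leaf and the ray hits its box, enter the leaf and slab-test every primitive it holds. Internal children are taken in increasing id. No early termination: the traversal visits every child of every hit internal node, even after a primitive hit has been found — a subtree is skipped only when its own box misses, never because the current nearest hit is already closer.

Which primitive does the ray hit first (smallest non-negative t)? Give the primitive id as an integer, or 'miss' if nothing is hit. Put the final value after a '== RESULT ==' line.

Trace the traversal:
N0 x:[29,99/2] y:[37,152/3] z:[39,121/2] -> hit [39,99/2], descend [10, 27]
  N10 x:[31,48] y:[119/3,152/3] z:[103/2,121/2] -> miss, prune
  N27 x:[29,99/2] y:[37,148/3] z:[39,48] -> hit [39,48], descend [5, 22]
    N5 x:[29,93/2] y:[43,148/3] z:[39,91/2] -> hit [43,91/2], descend [17, 39]
      N17 x:[29,43] y:[134/3,148/3] z:[40,44] -> miss, prune
      N39 x:[40,93/2] y:[43,136/3] z:[39,91/2] -> hit [43,136/3], descend [36, 37]
        N36 x:[83/2,93/2] y:[130/3,44] z:[39,81/2] -> miss, prune
        N37 x:[40,45] y:[43,136/3] z:[83/2,91/2] -> hit [43,45], descend [18, 21]
          N18 x:[40,85/2] y:[43,136/3] z:[83/2,89/2] -> miss, prune
          N21 x:[41,45] y:[43,134/3] z:[43,91/2] -> hit [43,134/3], descend [32, 35]
            N32 x:[41,87/2] y:[43,130/3] z:[43,87/2] -> hit [43,130/3] leaf, test {P2@t=43}
            N35 x:[85/2,45] y:[43,134/3] z:[89/2,91/2] -> hit [89/2,134/3] leaf, test {P14@t=89/2}
    N22 x:[67/2,99/2] y:[37,42] z:[83/2,48] -> hit [83/2,42], descend [2, 19]
      N2 x:[67/2,85/2] y:[37,42] z:[83/2,44] -> hit [83/2,42], descend [8, 41]
        N8 x:[77/2,85/2] y:[37,41] z:[83/2,44] -> miss, prune
        N41 x:[67/2,69/2] y:[121/3,42] z:[83/2,85/2] -> miss, prune
      N19 x:[41,99/2] y:[37,41] z:[45,48] -> miss, prune

Visited [0, 10, 27, 5, 17, 39, 36, 37, 18, 21, 32, 35, 22, 2, 8, 41, 19]. Tests: 17 box, 2 leaf. Nearest: P2.

== RESULT ==
2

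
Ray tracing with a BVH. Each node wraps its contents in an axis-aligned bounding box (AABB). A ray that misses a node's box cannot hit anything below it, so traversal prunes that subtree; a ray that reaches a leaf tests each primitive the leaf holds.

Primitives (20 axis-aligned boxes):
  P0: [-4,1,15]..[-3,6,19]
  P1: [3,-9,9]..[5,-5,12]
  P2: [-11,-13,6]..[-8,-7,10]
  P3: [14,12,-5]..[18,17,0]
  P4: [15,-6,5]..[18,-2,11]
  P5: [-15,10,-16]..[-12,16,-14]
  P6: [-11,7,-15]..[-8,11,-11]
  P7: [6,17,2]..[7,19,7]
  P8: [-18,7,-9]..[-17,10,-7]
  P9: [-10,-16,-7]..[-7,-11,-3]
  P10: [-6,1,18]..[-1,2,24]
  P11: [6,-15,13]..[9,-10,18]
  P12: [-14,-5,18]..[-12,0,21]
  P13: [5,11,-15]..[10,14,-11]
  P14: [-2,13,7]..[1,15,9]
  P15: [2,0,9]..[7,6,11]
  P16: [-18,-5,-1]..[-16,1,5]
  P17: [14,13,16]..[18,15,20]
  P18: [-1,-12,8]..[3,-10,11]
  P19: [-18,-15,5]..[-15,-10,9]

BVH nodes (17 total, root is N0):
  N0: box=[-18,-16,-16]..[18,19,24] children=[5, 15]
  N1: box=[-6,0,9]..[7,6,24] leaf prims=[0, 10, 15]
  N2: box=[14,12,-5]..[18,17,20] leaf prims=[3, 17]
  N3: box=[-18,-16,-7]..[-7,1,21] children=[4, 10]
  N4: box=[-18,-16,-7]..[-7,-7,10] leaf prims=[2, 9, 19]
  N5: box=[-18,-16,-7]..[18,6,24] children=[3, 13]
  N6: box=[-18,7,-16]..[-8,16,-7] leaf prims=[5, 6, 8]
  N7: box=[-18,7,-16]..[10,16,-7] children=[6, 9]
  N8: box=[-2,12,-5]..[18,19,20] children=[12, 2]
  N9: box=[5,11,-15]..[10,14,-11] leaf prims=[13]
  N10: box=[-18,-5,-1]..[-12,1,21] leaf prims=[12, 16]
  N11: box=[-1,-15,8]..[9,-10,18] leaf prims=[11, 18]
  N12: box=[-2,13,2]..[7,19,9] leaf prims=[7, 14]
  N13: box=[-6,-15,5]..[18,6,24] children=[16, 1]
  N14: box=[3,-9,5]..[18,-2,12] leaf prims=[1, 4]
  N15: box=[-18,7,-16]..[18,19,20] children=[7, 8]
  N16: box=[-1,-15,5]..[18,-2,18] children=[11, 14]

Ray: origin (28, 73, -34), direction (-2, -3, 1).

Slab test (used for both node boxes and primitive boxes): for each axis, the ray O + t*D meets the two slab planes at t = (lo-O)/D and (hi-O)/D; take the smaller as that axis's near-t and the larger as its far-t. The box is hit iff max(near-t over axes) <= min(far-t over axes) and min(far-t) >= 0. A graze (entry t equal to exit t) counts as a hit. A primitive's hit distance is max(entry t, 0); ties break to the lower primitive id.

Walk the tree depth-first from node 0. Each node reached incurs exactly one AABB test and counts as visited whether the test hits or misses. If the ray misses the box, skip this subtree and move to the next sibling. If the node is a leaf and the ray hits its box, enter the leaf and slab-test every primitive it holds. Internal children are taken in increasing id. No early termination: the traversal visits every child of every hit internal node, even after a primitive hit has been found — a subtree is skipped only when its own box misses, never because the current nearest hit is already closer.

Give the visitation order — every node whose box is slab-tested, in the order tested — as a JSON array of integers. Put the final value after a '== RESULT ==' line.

Traverse from the root:
N0 x:[5,23] y:[18,89/3] z:[18,58] -> hit [18,23], descend [5, 15]
  N5 x:[5,23] y:[67/3,89/3] z:[27,58] -> miss, prune
  N15 x:[5,23] y:[18,22] z:[18,54] -> hit [18,22], descend [7, 8]
    N7 x:[9,23] y:[19,22] z:[18,27] -> hit [19,22], descend [6, 9]
      N6 x:[18,23] y:[19,22] z:[18,27] -> hit [19,22] leaf, test {P5@t=20, P6(miss), P8(miss)}
      N9 x:[9,23/2] y:[59/3,62/3] z:[19,23] -> miss, prune
    N8 x:[5,15] y:[18,61/3] z:[29,54] -> miss, prune

Summary -> nodes [0, 5, 15, 7, 6, 9, 8]; box-tests=7; leaf-entries=1; first=P5

== RESULT ==
[0, 5, 15, 7, 6, 9, 8]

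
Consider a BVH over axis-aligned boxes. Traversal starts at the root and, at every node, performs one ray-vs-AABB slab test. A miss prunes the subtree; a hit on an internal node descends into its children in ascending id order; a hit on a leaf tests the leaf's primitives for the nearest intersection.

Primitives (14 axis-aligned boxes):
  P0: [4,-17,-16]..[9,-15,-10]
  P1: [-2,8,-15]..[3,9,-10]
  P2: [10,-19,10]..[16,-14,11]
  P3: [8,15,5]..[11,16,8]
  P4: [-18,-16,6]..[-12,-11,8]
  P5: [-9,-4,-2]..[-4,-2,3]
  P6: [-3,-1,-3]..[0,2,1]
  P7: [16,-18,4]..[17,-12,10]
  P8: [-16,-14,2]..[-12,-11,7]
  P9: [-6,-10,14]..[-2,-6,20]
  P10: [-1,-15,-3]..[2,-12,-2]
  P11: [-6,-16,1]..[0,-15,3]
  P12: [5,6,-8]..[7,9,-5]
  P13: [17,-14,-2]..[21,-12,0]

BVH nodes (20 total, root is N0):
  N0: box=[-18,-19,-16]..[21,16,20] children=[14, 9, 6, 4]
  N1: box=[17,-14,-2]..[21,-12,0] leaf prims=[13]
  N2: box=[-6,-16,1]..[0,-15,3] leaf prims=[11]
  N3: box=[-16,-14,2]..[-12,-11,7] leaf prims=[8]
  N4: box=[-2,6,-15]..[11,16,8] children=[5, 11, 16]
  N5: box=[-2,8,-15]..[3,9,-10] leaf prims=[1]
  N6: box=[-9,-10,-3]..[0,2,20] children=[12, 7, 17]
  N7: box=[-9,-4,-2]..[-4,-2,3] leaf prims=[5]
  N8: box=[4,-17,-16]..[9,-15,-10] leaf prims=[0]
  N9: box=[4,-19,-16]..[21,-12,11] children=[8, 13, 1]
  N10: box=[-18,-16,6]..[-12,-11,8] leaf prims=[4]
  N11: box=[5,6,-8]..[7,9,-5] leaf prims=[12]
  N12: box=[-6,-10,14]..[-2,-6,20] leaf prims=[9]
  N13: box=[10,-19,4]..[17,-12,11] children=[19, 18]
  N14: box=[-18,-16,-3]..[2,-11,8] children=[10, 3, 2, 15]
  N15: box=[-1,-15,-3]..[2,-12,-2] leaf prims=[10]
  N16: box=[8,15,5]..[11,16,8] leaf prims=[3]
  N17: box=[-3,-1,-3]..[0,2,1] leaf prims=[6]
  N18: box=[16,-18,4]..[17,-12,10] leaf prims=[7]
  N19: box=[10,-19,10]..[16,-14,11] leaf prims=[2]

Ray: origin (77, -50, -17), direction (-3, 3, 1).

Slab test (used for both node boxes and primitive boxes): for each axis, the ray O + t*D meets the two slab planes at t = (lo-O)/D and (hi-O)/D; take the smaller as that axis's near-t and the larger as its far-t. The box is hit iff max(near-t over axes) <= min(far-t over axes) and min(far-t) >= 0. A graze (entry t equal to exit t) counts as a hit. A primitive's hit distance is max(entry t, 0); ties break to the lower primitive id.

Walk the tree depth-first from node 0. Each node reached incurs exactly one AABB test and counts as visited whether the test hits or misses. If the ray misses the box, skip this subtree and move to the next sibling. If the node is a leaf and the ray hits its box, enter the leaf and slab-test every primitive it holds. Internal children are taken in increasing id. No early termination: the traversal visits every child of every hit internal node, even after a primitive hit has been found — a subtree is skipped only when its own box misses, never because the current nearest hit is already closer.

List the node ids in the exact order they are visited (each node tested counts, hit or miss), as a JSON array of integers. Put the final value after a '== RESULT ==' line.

Walk:
N0 x:[56/3,95/3] y:[31/3,22] z:[1,37] -> hit [56/3,22], descend [4, 6, 9, 14]
  N4 x:[22,79/3] y:[56/3,22] z:[2,25] -> hit [22,22], descend [5, 11, 16]
    N5 x:[74/3,79/3] y:[58/3,59/3] z:[2,7] -> miss, prune
    N11 x:[70/3,24] y:[56/3,59/3] z:[9,12] -> miss, prune
    N16 x:[22,23] y:[65/3,22] z:[22,25] -> hit [22,22] leaf, test {P3@t=22}
  N6 x:[77/3,86/3] y:[40/3,52/3] z:[14,37] -> miss, prune
  N9 x:[56/3,73/3] y:[31/3,38/3] z:[1,28] -> miss, prune
  N14 x:[25,95/3] y:[34/3,13] z:[14,25] -> miss, prune

order=[0, 4, 5, 11, 16, 6, 9, 14]  |boxes|=8  |leaves|=1  hit=P3

== RESULT ==
[0, 4, 5, 11, 16, 6, 9, 14]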